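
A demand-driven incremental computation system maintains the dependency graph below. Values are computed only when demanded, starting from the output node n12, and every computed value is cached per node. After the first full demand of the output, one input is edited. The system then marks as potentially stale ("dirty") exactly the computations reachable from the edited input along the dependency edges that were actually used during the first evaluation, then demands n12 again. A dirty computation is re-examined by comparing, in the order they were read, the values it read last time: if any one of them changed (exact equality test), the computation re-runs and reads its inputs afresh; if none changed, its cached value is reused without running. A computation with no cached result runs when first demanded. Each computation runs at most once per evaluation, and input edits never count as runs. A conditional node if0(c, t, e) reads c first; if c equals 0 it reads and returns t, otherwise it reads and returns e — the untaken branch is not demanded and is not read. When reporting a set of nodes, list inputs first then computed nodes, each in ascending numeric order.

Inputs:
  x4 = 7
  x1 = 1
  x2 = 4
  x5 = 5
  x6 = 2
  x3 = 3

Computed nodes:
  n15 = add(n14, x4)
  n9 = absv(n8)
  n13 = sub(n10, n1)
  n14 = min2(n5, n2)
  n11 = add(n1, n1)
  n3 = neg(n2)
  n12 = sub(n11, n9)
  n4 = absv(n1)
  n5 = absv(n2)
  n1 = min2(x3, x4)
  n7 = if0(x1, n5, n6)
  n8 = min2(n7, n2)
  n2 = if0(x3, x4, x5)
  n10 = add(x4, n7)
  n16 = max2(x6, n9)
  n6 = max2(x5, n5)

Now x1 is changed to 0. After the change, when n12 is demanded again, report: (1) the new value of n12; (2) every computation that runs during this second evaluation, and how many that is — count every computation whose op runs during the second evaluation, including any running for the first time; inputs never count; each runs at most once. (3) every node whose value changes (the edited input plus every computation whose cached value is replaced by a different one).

First evaluation (everything demanded from the output):
  n1 = min2(3, 7) = 3
  n2 = if0(x3=3 -> else branch x5) = 5
  n5 = absv(5) = 5
  n6 = max2(5, 5) = 5
  n7 = if0(x1=1 -> else branch n6) = 5
  n8 = min2(5, 5) = 5
  n9 = absv(5) = 5
  n11 = add(3, 3) = 6
  n12 = sub(6, 5) = 1

Propagation after the edit:
  n7: runs — x1 1->0; result 5 (same value as before).
  n8: checked — values it read are unchanged (n7 unchanged, n2 unchanged); reused cached 5 without running.
  n9: checked — values it read are unchanged (n8 unchanged); reused cached 5 without running.
  n12: checked — values it read are unchanged (n11 unchanged, n9 unchanged); reused cached 1 without running.

Key observation: the change is absorbed at n7 — it re-runs but produces the same value, and the output's value is unchanged.

New value of n12: 1.
Computations that run: n7 — 1 in total.
Values that change: x1.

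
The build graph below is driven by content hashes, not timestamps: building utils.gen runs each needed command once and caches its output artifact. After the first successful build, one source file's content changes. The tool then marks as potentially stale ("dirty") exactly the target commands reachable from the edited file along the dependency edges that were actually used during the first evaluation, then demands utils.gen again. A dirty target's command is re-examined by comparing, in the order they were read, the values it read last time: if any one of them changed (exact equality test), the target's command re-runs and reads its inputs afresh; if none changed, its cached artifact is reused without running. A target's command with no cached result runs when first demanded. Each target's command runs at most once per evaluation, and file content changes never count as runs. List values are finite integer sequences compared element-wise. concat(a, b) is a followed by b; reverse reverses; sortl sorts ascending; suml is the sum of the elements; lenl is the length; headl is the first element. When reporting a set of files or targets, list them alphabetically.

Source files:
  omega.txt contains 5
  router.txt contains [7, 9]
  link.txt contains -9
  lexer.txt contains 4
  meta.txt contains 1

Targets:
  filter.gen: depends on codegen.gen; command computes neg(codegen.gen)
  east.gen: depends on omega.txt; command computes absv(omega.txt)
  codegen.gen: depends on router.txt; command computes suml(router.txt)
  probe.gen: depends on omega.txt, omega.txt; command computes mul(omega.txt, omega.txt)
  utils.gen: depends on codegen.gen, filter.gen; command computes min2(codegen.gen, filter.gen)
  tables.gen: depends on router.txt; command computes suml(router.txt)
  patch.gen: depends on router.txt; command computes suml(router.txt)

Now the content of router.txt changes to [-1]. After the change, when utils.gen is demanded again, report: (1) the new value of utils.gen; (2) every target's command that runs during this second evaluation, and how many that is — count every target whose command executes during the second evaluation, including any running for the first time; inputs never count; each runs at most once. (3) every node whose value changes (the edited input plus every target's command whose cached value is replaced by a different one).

utils.gen now evaluates to -1.
Run set: codegen.gen, filter.gen, utils.gen (3 run).
Changed values: codegen.gen, filter.gen, router.txt, utils.gen.

Initial pass — values computed on the first demand:
  codegen.gen = suml([7, 9]) = 16
  filter.gen = neg(16) = -16
  utils.gen = min2(16, -16) = -16

Second demand — change propagation:
  codegen.gen: re-runs because router.txt [7, 9]->[-1]; new result -1.
  filter.gen: re-runs because codegen.gen 16->-1; new result 1.
  utils.gen: re-runs because codegen.gen 16->-1; filter.gen -16->1; new result -1.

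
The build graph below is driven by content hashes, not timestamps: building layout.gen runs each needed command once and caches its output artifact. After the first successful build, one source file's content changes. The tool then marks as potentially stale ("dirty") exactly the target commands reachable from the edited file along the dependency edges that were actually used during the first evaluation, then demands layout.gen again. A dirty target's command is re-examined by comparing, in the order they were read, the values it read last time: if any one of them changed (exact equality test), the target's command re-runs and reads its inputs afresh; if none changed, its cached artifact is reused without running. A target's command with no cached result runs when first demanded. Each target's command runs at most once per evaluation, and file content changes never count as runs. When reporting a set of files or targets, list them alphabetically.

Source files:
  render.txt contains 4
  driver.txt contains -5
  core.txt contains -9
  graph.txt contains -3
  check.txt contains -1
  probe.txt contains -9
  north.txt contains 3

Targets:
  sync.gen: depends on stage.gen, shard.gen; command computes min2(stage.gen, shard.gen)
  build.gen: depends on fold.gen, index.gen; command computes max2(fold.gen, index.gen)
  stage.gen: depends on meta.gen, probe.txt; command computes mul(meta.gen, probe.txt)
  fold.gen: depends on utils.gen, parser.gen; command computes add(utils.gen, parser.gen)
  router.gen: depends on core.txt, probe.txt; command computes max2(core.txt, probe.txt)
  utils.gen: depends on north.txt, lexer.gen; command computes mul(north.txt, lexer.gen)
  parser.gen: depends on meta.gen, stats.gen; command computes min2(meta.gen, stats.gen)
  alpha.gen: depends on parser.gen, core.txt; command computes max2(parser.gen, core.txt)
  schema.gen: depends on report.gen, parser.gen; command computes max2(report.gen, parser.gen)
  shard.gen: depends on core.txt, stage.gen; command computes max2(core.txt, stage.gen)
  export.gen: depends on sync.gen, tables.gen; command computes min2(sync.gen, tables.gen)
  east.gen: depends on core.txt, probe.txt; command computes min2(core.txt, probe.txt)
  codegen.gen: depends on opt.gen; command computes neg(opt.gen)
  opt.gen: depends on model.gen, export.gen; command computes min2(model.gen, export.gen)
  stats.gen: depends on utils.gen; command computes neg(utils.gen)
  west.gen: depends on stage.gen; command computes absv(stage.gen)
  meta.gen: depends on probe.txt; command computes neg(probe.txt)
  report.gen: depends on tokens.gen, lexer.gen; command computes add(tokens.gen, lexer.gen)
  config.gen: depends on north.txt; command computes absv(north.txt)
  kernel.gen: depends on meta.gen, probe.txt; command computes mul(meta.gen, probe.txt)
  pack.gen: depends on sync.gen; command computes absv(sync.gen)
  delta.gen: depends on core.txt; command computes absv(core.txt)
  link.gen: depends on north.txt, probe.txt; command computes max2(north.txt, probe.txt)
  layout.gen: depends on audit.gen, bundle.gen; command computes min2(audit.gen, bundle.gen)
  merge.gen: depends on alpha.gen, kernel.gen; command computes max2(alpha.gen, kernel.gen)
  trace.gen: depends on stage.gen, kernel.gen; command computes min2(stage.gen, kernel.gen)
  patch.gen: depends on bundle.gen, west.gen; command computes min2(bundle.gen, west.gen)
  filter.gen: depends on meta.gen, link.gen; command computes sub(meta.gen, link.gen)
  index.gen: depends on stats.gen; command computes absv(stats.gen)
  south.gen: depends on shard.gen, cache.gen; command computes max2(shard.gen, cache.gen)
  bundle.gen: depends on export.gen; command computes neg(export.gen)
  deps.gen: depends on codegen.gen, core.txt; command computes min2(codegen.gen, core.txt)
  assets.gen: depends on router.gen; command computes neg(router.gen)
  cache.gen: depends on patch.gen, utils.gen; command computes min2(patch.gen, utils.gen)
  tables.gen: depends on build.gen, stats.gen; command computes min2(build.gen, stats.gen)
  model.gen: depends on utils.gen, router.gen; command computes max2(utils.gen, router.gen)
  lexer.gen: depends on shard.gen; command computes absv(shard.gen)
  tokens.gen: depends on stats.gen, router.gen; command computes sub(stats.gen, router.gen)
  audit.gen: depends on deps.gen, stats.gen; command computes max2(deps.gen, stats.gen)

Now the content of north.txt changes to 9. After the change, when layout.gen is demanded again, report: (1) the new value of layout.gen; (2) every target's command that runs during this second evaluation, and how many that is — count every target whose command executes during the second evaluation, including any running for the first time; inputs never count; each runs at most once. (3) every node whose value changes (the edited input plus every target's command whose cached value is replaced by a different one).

layout.gen now evaluates to -9.
Run set: audit.gen, build.gen, export.gen, fold.gen, index.gen, model.gen, opt.gen, parser.gen, stats.gen, tables.gen, utils.gen (11 run).
Changed values: build.gen, index.gen, model.gen, north.txt, parser.gen, stats.gen, tables.gen, utils.gen.
The important point: at codegen.gen every value read last time is unchanged, so the dirty flag clears without a run.

Initial pass — values computed on the first demand:
  meta.gen = neg(-9) = 9
  router.gen = max2(-9, -9) = -9
  stage.gen = mul(9, -9) = -81
  shard.gen = max2(-9, -81) = -9
  lexer.gen = absv(-9) = 9
  sync.gen = min2(-81, -9) = -81
  utils.gen = mul(3, 9) = 27
  model.gen = max2(27, -9) = 27
  stats.gen = neg(27) = -27
  index.gen = absv(-27) = 27
  parser.gen = min2(9, -27) = -27
  fold.gen = add(27, -27) = 0
  build.gen = max2(0, 27) = 27
  tables.gen = min2(27, -27) = -27
  export.gen = min2(-81, -27) = -81
  bundle.gen = neg(-81) = 81
  opt.gen = min2(27, -81) = -81
  codegen.gen = neg(-81) = 81
  deps.gen = min2(81, -9) = -9
  audit.gen = max2(-9, -27) = -9
  layout.gen = min2(-9, 81) = -9

Second demand — change propagation:
  utils.gen: re-runs because north.txt 3->9; new result 81.
  model.gen: re-runs because utils.gen 27->81; new result 81.
  stats.gen: re-runs because utils.gen 27->81; new result -81.
  index.gen: re-runs because stats.gen -27->-81; new result 81.
  parser.gen: re-runs because stats.gen -27->-81; new result -81.
  fold.gen: re-runs because utils.gen 27->81; parser.gen -27->-81; new result 0 (unchanged).
  build.gen: re-runs because index.gen 27->81; new result 81.
  tables.gen: re-runs because build.gen 27->81; stats.gen -27->-81; new result -81.
  export.gen: re-runs because tables.gen -27->-81; new result -81 (unchanged).
  bundle.gen: re-examined; everything it read last time is the same (export.gen unchanged) — cache 81 kept, no run.
  opt.gen: re-runs because model.gen 27->81; new result -81 (unchanged).
  codegen.gen: re-examined; everything it read last time is the same (opt.gen unchanged) — cache 81 kept, no run.
  deps.gen: re-examined; everything it read last time is the same (codegen.gen unchanged, core.txt unchanged) — cache -9 kept, no run.
  audit.gen: re-runs because stats.gen -27->-81; new result -9 (unchanged).
  layout.gen: re-examined; everything it read last time is the same (audit.gen unchanged, bundle.gen unchanged) — cache -9 kept, no run.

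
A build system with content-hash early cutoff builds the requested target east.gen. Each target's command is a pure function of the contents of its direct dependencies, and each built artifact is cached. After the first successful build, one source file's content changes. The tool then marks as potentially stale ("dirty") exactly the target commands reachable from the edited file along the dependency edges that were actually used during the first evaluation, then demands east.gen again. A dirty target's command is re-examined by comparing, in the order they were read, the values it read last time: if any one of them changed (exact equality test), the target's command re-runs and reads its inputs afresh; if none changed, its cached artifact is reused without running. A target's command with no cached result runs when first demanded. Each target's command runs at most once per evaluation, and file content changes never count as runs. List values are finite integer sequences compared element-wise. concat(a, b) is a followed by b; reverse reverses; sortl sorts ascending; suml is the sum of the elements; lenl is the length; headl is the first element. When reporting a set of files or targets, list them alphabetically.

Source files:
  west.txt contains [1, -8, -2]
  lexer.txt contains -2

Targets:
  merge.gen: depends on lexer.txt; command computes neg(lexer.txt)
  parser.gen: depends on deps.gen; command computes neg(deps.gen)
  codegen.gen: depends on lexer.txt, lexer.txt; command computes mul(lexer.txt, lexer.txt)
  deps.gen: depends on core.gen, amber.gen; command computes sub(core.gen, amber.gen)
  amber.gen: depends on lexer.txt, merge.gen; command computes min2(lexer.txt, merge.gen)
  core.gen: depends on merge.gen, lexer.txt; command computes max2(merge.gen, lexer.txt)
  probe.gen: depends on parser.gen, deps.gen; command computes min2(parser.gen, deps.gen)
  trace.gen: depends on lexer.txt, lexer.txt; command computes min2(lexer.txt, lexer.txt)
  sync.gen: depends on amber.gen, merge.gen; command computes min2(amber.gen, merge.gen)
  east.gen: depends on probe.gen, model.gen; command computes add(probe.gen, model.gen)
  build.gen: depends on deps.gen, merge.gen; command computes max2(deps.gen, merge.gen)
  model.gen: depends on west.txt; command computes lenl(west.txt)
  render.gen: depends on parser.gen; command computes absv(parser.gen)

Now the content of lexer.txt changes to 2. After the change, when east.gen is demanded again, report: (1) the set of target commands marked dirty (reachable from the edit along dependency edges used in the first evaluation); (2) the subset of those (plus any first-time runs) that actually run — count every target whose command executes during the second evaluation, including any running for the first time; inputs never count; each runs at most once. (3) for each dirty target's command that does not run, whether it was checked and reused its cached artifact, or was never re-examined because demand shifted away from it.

Marked dirty: amber.gen, core.gen, deps.gen, east.gen, merge.gen, parser.gen, probe.gen.
Target commands that run: amber.gen, core.gen, merge.gen — 3 in total.
Checked but reused from cache: deps.gen, east.gen, parser.gen, probe.gen.
Key observation: the cutoff stops propagation at deps.gen — its inputs' values are unchanged, so it reuses its cache.

First evaluation (everything demanded from the output):
  merge.gen = neg(-2) = 2
  amber.gen = min2(-2, 2) = -2
  core.gen = max2(2, -2) = 2
  deps.gen = sub(2, -2) = 4
  model.gen = lenl([1, -8, -2]) = 3
  parser.gen = neg(4) = -4
  probe.gen = min2(-4, 4) = -4
  east.gen = add(-4, 3) = -1

Propagation after the edit:
  merge.gen: runs — lexer.txt -2->2; result -2.
  amber.gen: runs — lexer.txt -2->2; merge.gen 2->-2; result -2 (same value as before).
  core.gen: runs — merge.gen 2->-2; lexer.txt -2->2; result 2 (same value as before).
  deps.gen: checked — values it read are unchanged (core.gen unchanged, amber.gen unchanged); reused cached 4 without running.
  parser.gen: checked — values it read are unchanged (deps.gen unchanged); reused cached -4 without running.
  probe.gen: checked — values it read are unchanged (parser.gen unchanged, deps.gen unchanged); reused cached -4 without running.
  east.gen: checked — values it read are unchanged (probe.gen unchanged, model.gen unchanged); reused cached -1 without running.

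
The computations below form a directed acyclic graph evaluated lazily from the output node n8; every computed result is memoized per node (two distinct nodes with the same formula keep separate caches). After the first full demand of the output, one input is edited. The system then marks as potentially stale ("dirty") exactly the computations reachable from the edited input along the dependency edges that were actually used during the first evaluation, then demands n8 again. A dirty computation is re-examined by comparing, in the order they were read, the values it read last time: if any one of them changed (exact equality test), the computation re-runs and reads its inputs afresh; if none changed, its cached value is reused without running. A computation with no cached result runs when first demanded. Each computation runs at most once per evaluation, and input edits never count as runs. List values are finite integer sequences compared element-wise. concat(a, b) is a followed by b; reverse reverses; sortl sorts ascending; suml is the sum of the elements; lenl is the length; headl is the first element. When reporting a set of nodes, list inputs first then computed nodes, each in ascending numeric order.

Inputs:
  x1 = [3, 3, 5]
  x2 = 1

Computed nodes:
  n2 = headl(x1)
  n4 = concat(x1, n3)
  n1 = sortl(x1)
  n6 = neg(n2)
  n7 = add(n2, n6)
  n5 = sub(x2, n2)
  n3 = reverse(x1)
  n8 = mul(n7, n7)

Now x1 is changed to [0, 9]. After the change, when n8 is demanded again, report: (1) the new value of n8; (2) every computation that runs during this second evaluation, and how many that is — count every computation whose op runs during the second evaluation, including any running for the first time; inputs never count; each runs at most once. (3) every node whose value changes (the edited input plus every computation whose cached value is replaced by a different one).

Demanding n8 again yields 0.
3 computations run: n2, n6, n7.
The nodes whose values change: x1, n2, n6.
Note the absorption at n7: it re-runs yet its value is the same, leaving the output's value untouched.

First demand of the output computes:
  n2 = headl([3, 3, 5]) = 3
  n6 = neg(3) = -3
  n7 = add(3, -3) = 0
  n8 = mul(0, 0) = 0

After the edit, cleaning proceeds:
  n2: a read changed (x1 [3, 3, 5]->[0, 9]) — executes, giving 0.
  n6: a read changed (n2 3->0) — executes, giving 0.
  n7: a read changed (n2 3->0; n6 -3->0) — executes, giving 0 — identical to its old value.
  n8: dirty, but its reads are unchanged (n7 unchanged, n7 unchanged); cached 0 stands.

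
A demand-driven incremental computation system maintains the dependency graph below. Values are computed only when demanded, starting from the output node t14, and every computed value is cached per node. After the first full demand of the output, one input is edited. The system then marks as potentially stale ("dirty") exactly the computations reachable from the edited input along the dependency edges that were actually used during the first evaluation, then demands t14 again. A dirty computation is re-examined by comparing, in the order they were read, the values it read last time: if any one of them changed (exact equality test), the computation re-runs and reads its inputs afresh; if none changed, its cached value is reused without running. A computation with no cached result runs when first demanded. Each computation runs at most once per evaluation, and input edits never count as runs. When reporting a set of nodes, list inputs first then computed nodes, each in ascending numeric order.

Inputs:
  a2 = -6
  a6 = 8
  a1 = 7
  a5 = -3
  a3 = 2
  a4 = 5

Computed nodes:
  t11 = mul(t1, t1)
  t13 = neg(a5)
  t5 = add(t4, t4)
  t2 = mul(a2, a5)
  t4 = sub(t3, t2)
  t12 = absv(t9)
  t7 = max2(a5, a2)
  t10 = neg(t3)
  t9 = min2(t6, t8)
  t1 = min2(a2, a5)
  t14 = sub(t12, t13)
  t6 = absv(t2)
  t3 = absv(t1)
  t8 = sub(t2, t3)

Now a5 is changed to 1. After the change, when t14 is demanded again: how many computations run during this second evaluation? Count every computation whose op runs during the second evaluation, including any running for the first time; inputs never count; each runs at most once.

First evaluation (everything demanded from the output):
  t1 = min2(-6, -3) = -6
  t2 = mul(-6, -3) = 18
  t3 = absv(-6) = 6
  t6 = absv(18) = 18
  t8 = sub(18, 6) = 12
  t9 = min2(18, 12) = 12
  t12 = absv(12) = 12
  t13 = neg(-3) = 3
  t14 = sub(12, 3) = 9

Propagation after the edit:
  t1: runs — a5 -3->1; result -6 (same value as before).
  t2: runs — a5 -3->1; result -6.
  t3: checked — values it read are unchanged (t1 unchanged); reused cached 6 without running.
  t6: runs — t2 18->-6; result 6.
  t8: runs — t2 18->-6; result -12.
  t9: runs — t6 18->6; t8 12->-12; result -12.
  t12: runs — t9 12->-12; result 12 (same value as before).
  t13: runs — a5 -3->1; result -1.
  t14: runs — t13 3->-1; result 13.

Key observation: the cutoff stops propagation at t3 — its inputs' values are unchanged, so it reuses its cache.

Computations that run: t1, t2, t6, t8, t9, t12, t13, t14 — 8 in total.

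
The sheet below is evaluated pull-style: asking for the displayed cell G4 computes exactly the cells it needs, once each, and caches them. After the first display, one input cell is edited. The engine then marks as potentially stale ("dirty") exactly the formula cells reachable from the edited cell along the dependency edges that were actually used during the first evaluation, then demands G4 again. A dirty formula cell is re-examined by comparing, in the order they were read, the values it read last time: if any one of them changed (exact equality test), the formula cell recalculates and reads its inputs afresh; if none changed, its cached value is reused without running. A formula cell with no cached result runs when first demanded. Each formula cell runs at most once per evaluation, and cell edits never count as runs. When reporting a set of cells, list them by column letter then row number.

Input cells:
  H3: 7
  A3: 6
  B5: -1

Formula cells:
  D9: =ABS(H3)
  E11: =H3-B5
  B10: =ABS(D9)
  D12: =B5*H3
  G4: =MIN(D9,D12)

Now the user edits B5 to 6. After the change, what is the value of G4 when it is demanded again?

First demand of the output computes:
  D9 = ABS(7) = 7
  D12 = -1 * 7 = -7
  G4 = MIN(7, -7) = -7

After the edit, cleaning proceeds:
  D12: a read changed (B5 -1->6) — executes, giving 42.
  G4: a read changed (D12 -7->42) — executes, giving 7.

Demanding G4 again yields 7.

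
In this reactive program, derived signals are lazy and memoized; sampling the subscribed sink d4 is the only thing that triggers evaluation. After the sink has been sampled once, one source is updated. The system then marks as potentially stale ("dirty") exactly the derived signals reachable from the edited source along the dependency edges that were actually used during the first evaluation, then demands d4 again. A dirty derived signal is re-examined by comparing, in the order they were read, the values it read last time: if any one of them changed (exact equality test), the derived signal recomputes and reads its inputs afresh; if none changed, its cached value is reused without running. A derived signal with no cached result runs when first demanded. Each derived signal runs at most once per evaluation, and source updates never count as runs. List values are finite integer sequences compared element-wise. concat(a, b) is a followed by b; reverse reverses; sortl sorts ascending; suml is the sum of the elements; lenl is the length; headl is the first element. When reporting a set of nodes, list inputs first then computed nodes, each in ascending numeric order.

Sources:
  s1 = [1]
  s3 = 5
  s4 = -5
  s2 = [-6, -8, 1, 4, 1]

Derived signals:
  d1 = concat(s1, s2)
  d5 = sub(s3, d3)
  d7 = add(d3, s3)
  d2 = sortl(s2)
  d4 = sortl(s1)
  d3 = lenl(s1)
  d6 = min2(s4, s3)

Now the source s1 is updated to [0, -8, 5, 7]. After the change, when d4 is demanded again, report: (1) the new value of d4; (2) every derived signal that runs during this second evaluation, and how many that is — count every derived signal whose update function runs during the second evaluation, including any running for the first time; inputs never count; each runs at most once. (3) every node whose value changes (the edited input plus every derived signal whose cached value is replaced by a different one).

Demanding d4 again yields [-8, 0, 5, 7].
1 derived signals run: d4.
The nodes whose values change: s1, d4.

First demand of the output computes:
  d4 = sortl([1]) = [1]

After the edit, cleaning proceeds:
  d4: a read changed (s1 [1]->[0, -8, 5, 7]) — executes, giving [-8, 0, 5, 7].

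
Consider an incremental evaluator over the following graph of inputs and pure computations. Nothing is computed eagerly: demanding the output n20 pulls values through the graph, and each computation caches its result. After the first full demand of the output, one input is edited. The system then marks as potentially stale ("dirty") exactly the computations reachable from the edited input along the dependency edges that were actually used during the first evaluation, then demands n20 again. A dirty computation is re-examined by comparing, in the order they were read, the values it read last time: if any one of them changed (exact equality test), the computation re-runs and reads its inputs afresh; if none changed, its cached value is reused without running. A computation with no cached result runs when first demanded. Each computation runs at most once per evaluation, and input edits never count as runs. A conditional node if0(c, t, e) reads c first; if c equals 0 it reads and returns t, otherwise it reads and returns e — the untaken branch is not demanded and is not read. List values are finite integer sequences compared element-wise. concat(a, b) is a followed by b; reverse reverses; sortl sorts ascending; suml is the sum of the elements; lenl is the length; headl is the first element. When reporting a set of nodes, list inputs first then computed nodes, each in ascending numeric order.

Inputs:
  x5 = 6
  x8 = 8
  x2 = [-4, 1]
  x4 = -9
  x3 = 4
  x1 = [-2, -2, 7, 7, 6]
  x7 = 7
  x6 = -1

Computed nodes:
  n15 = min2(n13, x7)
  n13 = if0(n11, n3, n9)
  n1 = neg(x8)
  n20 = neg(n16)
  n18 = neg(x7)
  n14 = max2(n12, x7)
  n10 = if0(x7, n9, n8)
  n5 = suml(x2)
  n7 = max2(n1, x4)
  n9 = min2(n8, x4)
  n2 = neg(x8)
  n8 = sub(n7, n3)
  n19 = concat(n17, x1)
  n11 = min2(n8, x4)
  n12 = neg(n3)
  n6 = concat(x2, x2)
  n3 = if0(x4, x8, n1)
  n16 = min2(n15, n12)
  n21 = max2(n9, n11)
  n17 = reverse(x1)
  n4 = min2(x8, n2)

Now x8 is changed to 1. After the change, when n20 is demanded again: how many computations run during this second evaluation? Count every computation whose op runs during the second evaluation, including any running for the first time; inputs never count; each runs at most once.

Run set: n1, n3, n7, n8, n12, n16 (6 run).
The important point: at n9 every value read last time is unchanged, so the dirty flag clears without a run.

Initial pass — values computed on the first demand:
  n1 = neg(8) = -8
  n3 = if0(x4=-9 -> else branch n1) = -8
  n7 = max2(-8, -9) = -8
  n8 = sub(-8, -8) = 0
  n9 = min2(0, -9) = -9
  n11 = min2(0, -9) = -9
  n12 = neg(-8) = 8
  n13 = if0(n11=-9 -> else branch n9) = -9
  n15 = min2(-9, 7) = -9
  n16 = min2(-9, 8) = -9
  n20 = neg(-9) = 9

Second demand — change propagation:
  n1: re-runs because x8 8->1; new result -1.
  n3: re-runs because n1 -8->-1; new result -1.
  n7: re-runs because n1 -8->-1; new result -1.
  n8: re-runs because n7 -8->-1; n3 -8->-1; new result 0 (unchanged).
  n9: re-examined; everything it read last time is the same (n8 unchanged, x4 unchanged) — cache -9 kept, no run.
  n11: re-examined; everything it read last time is the same (n8 unchanged, x4 unchanged) — cache -9 kept, no run.
  n12: re-runs because n3 -8->-1; new result 1.
  n13: re-examined; everything it read last time is the same (n11 unchanged, n9 unchanged) — cache -9 kept, no run.
  n15: re-examined; everything it read last time is the same (n13 unchanged, x7 unchanged) — cache -9 kept, no run.
  n16: re-runs because n12 8->1; new result -9 (unchanged).
  n20: re-examined; everything it read last time is the same (n16 unchanged) — cache 9 kept, no run.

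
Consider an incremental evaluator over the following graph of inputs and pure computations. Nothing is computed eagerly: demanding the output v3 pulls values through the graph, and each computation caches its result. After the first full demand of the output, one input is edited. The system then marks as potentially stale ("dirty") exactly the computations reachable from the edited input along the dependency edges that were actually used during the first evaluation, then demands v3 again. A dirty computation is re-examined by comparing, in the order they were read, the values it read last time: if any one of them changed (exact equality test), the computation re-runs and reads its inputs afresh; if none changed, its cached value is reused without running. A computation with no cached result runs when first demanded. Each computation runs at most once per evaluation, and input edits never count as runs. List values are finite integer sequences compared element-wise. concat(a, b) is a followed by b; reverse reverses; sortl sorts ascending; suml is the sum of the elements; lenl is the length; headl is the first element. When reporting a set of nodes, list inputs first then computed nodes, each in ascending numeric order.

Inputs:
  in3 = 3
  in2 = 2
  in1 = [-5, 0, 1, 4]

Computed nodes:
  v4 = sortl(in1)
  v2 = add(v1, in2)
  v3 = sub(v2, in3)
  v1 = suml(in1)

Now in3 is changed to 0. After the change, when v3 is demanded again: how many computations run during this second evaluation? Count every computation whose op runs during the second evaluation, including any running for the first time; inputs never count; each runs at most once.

Initial pass — values computed on the first demand:
  v1 = suml([-5, 0, 1, 4]) = 0
  v2 = add(0, 2) = 2
  v3 = sub(2, 3) = -1

Second demand — change propagation:
  v3: re-runs because in3 3->0; new result 2.

Run set: v3 (1 run).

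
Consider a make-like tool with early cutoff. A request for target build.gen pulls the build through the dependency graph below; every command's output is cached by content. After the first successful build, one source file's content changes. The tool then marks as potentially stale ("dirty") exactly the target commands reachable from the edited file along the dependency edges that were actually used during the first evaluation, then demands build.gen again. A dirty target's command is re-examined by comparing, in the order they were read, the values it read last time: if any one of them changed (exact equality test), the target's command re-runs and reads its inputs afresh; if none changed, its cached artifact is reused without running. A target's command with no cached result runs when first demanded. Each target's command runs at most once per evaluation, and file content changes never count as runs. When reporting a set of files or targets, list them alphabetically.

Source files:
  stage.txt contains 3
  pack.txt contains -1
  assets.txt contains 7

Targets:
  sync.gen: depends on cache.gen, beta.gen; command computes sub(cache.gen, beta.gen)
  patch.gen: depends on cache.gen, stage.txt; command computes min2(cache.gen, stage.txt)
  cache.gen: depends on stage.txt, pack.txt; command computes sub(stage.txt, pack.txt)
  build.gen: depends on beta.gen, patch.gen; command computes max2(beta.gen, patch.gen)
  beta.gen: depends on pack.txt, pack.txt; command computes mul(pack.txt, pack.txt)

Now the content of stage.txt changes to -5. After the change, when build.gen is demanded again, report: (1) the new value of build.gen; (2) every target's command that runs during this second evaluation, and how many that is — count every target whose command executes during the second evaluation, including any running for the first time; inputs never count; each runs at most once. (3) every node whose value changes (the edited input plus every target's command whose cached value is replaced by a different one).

First demand of the output computes:
  beta.gen = mul(-1, -1) = 1
  cache.gen = sub(3, -1) = 4
  patch.gen = min2(4, 3) = 3
  build.gen = max2(1, 3) = 3

After the edit, cleaning proceeds:
  cache.gen: a read changed (stage.txt 3->-5) — executes, giving -4.
  patch.gen: a read changed (cache.gen 4->-4; stage.txt 3->-5) — executes, giving -5.
  build.gen: a read changed (patch.gen 3->-5) — executes, giving 1.

Demanding build.gen again yields 1.
3 target commands run: build.gen, cache.gen, patch.gen.
The nodes whose values change: build.gen, cache.gen, patch.gen, stage.txt.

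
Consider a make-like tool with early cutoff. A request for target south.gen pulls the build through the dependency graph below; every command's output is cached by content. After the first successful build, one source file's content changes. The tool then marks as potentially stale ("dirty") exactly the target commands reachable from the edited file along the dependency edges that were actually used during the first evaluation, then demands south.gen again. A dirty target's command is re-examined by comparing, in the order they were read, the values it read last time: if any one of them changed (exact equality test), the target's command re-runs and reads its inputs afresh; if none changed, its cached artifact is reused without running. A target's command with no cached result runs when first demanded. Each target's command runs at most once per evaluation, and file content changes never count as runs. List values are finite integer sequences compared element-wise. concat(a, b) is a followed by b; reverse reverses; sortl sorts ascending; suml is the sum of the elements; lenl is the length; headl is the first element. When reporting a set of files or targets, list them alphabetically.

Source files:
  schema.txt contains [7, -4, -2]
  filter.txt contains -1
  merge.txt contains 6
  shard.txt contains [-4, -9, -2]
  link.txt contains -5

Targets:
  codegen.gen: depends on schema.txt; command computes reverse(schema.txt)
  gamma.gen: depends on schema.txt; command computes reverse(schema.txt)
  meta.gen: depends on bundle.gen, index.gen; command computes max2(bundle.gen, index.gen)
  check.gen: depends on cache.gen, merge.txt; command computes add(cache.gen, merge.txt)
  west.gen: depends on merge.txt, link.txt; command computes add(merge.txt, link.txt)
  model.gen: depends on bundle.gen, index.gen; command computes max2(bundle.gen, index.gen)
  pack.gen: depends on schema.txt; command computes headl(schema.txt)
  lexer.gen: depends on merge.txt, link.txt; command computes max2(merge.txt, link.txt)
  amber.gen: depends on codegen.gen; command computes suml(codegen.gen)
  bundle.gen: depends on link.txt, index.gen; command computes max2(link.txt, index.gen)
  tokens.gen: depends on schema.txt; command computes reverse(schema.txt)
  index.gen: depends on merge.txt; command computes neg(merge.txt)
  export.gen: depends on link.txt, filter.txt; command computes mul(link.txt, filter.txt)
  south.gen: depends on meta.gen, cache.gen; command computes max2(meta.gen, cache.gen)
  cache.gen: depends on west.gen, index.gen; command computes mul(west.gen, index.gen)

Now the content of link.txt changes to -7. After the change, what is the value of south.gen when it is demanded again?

Demanding south.gen again yields 6.

First demand of the output computes:
  index.gen = neg(6) = -6
  bundle.gen = max2(-5, -6) = -5
  meta.gen = max2(-5, -6) = -5
  west.gen = add(6, -5) = 1
  cache.gen = mul(1, -6) = -6
  south.gen = max2(-5, -6) = -5

After the edit, cleaning proceeds:
  bundle.gen: a read changed (link.txt -5->-7) — executes, giving -6.
  meta.gen: a read changed (bundle.gen -5->-6) — executes, giving -6.
  west.gen: a read changed (link.txt -5->-7) — executes, giving -1.
  cache.gen: a read changed (west.gen 1->-1) — executes, giving 6.
  south.gen: a read changed (meta.gen -5->-6; cache.gen -6->6) — executes, giving 6.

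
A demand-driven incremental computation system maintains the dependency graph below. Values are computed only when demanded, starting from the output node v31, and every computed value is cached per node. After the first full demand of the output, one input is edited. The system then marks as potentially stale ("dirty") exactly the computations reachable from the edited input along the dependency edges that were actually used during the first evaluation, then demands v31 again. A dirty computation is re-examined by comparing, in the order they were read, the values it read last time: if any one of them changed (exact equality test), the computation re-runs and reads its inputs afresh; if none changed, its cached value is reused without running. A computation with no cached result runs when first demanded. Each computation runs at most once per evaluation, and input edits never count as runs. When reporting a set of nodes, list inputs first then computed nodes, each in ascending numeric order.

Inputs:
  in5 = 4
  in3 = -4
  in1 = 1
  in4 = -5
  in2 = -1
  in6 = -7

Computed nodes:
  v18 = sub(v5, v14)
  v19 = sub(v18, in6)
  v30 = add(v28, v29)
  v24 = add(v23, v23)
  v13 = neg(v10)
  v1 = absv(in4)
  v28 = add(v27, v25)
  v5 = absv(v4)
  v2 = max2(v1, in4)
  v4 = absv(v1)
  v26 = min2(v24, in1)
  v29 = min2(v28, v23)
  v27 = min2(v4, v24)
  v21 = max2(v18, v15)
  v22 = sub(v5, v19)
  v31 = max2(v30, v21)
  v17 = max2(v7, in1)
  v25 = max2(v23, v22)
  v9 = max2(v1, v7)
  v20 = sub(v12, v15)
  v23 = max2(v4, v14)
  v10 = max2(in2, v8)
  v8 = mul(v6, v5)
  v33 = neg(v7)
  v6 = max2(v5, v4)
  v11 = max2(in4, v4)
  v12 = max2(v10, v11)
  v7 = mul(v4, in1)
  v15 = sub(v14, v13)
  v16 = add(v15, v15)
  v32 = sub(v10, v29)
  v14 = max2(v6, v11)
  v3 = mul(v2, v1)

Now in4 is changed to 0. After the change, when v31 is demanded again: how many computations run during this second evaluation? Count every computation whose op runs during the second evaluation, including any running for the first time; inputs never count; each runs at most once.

First evaluation (everything demanded from the output):
  v1 = absv(-5) = 5
  v4 = absv(5) = 5
  v5 = absv(5) = 5
  v6 = max2(5, 5) = 5
  v8 = mul(5, 5) = 25
  v10 = max2(-1, 25) = 25
  v11 = max2(-5, 5) = 5
  v13 = neg(25) = -25
  v14 = max2(5, 5) = 5
  v15 = sub(5, -25) = 30
  v18 = sub(5, 5) = 0
  v19 = sub(0, -7) = 7
  v21 = max2(0, 30) = 30
  v22 = sub(5, 7) = -2
  v23 = max2(5, 5) = 5
  v24 = add(5, 5) = 10
  v25 = max2(5, -2) = 5
  v27 = min2(5, 10) = 5
  v28 = add(5, 5) = 10
  v29 = min2(10, 5) = 5
  v30 = add(10, 5) = 15
  v31 = max2(15, 30) = 30

Propagation after the edit:
  v1: runs — in4 -5->0; result 0.
  v4: runs — v1 5->0; result 0.
  v5: runs — v4 5->0; result 0.
  v6: runs — v5 5->0; v4 5->0; result 0.
  v8: runs — v6 5->0; v5 5->0; result 0.
  v10: runs — v8 25->0; result 0.
  v11: runs — in4 -5->0; v4 5->0; result 0.
  v13: runs — v10 25->0; result 0.
  v14: runs — v6 5->0; v11 5->0; result 0.
  v15: runs — v14 5->0; v13 -25->0; result 0.
  v18: runs — v5 5->0; v14 5->0; result 0 (same value as before).
  v19: checked — values it read are unchanged (v18 unchanged, in6 unchanged); reused cached 7 without running.
  v21: runs — v15 30->0; result 0.
  v22: runs — v5 5->0; result -7.
  v23: runs — v4 5->0; v14 5->0; result 0.
  v24: runs — v23 5->0; v23 5->0; result 0.
  v25: runs — v23 5->0; v22 -2->-7; result 0.
  v27: runs — v4 5->0; v24 10->0; result 0.
  v28: runs — v27 5->0; v25 5->0; result 0.
  v29: runs — v28 10->0; v23 5->0; result 0.
  v30: runs — v28 10->0; v29 5->0; result 0.
  v31: runs — v30 15->0; v21 30->0; result 0.

Key observation: the cutoff stops propagation at v19 — its inputs' values are unchanged, so it reuses its cache.

Computations that run: v1, v4, v5, v6, v8, v10, v11, v13, v14, v15, v18, v21, v22, v23, v24, v25, v27, v28, v29, v30, v31 — 21 in total.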